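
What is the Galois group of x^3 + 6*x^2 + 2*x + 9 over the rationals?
Gal(K/Q) = S_3 (symmetric group of order 6)

Compute the discriminant of x^3 + (6)*x^2 + (2)*x + (9): Δ = -7907. Since Δ is not a rational square, the Galois group is not contained in A_3; it must be the full S_3 (irreducibility of the cubic rules out anything smaller).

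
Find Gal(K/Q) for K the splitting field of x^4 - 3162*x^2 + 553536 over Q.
Gal(K/Q) = Z/2Z (cyclic of order 2)

f factors as (x^2 - 2976)(x^2 - 186), so the splitting field is K = Q(sqrt(2976), sqrt(186)). The squarefree part of 2976 is 186 and the squarefree part of 186 is also 186, so sqrt(2976) and sqrt(186) are both rational multiples of sqrt(186). Hence Q(sqrt(2976)) = Q(sqrt(186)) = Q(sqrt(186)), and the splitting field collapses to a single degree-2 extension with Galois group Z/2Z.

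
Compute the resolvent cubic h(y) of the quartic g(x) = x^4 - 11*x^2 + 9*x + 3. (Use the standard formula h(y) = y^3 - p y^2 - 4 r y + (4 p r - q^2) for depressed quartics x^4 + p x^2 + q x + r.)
h(y) = y^3 + 11*y^2 - 12*y - 213

Identify coefficients: p = -11, q = 9, r = 3.
Plug into h(y) = y^3 - p y^2 - 4 r y + (4 p r - q^2):
  h(y) = y^3 - (-11) y^2 - 4*(3) y + (4*(-11)*(3) - (9)^2)
       = y^3 + (11) y^2 + (-12) y + (-213).
Simplifying: h(y) = y^3 + 11*y^2 - 12*y - 213.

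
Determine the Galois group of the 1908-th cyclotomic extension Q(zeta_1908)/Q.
|Gal(Q(zeta_1908)/Q)| = phi(1908) = 624; group ≅ (Z/1908Z)^* ≅ Z/2Z × Z/6Z × Z/52Z

The n-th cyclotomic polynomial Φ_1908(x) is the minimal polynomial of zeta_1908 over Q and has degree phi(1908) = 624. So Q(zeta_1908) is a degree-624 Galois extension with Galois group (Z/1908Z)^*. By CRT, (Z/1908Z)^* ≅ (Z/4Z)^* × (Z/9Z)^* × (Z/53Z)^*. Each prime-power unit group is (Z/4Z)^* ≅ Z/2Z; (Z/9Z)^* ≅ Z/6Z; (Z/53Z)^* ≅ Z/52Z. Hence Gal(Q(zeta_1908)/Q) ≅ Z/2Z × Z/6Z × Z/52Z.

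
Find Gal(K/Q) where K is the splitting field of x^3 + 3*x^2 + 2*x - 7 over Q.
Gal(K/Q) = S_3 (symmetric group of order 6)

Compute the discriminant of x^3 + (3)*x^2 + (2)*x + (-7): Δ = -1319. Since Δ is not a rational square, the Galois group is not contained in A_3; it must be the full S_3 (irreducibility of the cubic rules out anything smaller).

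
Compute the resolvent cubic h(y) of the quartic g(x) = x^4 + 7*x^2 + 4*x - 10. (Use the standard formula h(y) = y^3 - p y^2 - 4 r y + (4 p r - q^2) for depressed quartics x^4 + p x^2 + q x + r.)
h(y) = y^3 - 7*y^2 + 40*y - 296

Identify coefficients: p = 7, q = 4, r = -10.
Plug into h(y) = y^3 - p y^2 - 4 r y + (4 p r - q^2):
  h(y) = y^3 - (7) y^2 - 4*(-10) y + (4*(7)*(-10) - (4)^2)
       = y^3 + (-7) y^2 + (40) y + (-296).
Simplifying: h(y) = y^3 - 7*y^2 + 40*y - 296.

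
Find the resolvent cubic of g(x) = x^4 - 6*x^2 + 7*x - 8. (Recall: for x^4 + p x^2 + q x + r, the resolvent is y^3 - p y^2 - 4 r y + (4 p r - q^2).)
h(y) = y^3 + 6*y^2 + 32*y + 143

Identify coefficients: p = -6, q = 7, r = -8.
Plug into h(y) = y^3 - p y^2 - 4 r y + (4 p r - q^2):
  h(y) = y^3 - (-6) y^2 - 4*(-8) y + (4*(-6)*(-8) - (7)^2)
       = y^3 + (6) y^2 + (32) y + (143).
Simplifying: h(y) = y^3 + 6*y^2 + 32*y + 143.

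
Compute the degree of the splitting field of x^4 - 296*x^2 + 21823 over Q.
[K:Q] = 4

f factors as (x^2 - 139)(x^2 - 157); the splitting field is K = Q(sqrt(139), sqrt(157)). Since 139, 157, and 21823 are all non-squares in Q, the three subfields Q(sqrt(139)), Q(sqrt(157)), Q(sqrt(21823)) are distinct degree-2 extensions, so [K:Q] = 4 (Klein four Galois group).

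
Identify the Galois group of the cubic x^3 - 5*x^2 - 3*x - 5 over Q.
Gal(K/Q) = S_3 (symmetric group of order 6)

Compute the discriminant of x^3 + (-5)*x^2 + (-3)*x + (-5): Δ = -4192. Since Δ is not a rational square, the Galois group is not contained in A_3; it must be the full S_3 (irreducibility of the cubic rules out anything smaller).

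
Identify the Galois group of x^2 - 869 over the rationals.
Gal(K/Q) = Z/2Z (cyclic of order 2)

x^2 - 869 is irreducible over Q since 869 is not a rational square. The splitting field Q(sqrt(869)) has degree 2 over Q, and its unique nontrivial automorphism is sqrt(869) ↦ -sqrt(869). Hence Gal(Q(sqrt(869))/Q) = Z/2Z.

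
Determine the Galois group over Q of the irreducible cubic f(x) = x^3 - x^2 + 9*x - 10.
Gal(K/Q) = S_3 (symmetric group of order 6)

Compute the discriminant of x^3 + (-1)*x^2 + (9)*x + (-10): Δ = -3955. Since Δ is not a rational square, the Galois group is not contained in A_3; it must be the full S_3 (irreducibility of the cubic rules out anything smaller).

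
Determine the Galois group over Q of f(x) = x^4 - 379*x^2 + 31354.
Gal(K/Q) = V_4 (Klein four-group, Z/2Z × Z/2Z)

f factors as (x^2 - 122)(x^2 - 257), so the splitting field is K = Q(sqrt(122), sqrt(257)). The elements 122, 257, 31354 are all non-squares in Q, so sqrt(122) and sqrt(257) generate independent quadratic extensions. Thus [K:Q] = 4 and Gal(K/Q) is generated by the two order-2 automorphisms sqrt(122) ↦ -sqrt(122) and sqrt(257) ↦ -sqrt(257), giving V_4.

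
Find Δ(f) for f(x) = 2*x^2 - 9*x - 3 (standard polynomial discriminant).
Δ = 105

For a quadratic a x^2 + b x + c the discriminant is Δ = b^2 - 4ac = (-9)^2 - 4*(2)*(-3) = 81 - (-24) = 105.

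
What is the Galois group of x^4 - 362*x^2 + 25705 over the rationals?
Gal(K/Q) = V_4 (Klein four-group, Z/2Z × Z/2Z)

f factors as (x^2 - 265)(x^2 - 97), so the splitting field is K = Q(sqrt(265), sqrt(97)). The elements 265, 97, 25705 are all non-squares in Q, so sqrt(265) and sqrt(97) generate independent quadratic extensions. Thus [K:Q] = 4 and Gal(K/Q) is generated by the two order-2 automorphisms sqrt(265) ↦ -sqrt(265) and sqrt(97) ↦ -sqrt(97), giving V_4.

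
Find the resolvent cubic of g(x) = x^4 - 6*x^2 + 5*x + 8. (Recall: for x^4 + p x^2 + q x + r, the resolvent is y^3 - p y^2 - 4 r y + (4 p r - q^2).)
h(y) = y^3 + 6*y^2 - 32*y - 217

Identify coefficients: p = -6, q = 5, r = 8.
Plug into h(y) = y^3 - p y^2 - 4 r y + (4 p r - q^2):
  h(y) = y^3 - (-6) y^2 - 4*(8) y + (4*(-6)*(8) - (5)^2)
       = y^3 + (6) y^2 + (-32) y + (-217).
Simplifying: h(y) = y^3 + 6*y^2 - 32*y - 217.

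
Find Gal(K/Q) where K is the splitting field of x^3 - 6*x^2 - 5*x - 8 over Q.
Gal(K/Q) = S_3 (symmetric group of order 6)

Compute the discriminant of x^3 + (-6)*x^2 + (-5)*x + (-8): Δ = -11560. Since Δ is not a rational square, the Galois group is not contained in A_3; it must be the full S_3 (irreducibility of the cubic rules out anything smaller).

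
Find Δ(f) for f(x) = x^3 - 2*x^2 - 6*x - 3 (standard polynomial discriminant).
Δ = 21

For x^3 + a x^2 + b x + c the discriminant is Δ = 18 a b c - 4 a^3 c + a^2 b^2 - 4 b^3 - 27 c^2.
Plug a = -2, b = -6, c = -3:
  18*(-2)*(-6)*(-3) - 4*(-2)^3*(-3) + (-2)^2*(-6)^2 - 4*(-6)^3 - 27*(-3)^2
  = -648 + (-96) + 144 + (864) + (-243)
  = 21.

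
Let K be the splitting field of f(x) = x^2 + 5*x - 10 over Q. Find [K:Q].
[K:Q] = 2

The discriminant of x^2 + (5)*x + (-10) is b^2 - 4c = 25 - (-40) = 65. Since 65 is not a perfect square in Q, the polynomial is irreducible over Q. Its two roots generate a degree-2 extension, so [K:Q] = 2.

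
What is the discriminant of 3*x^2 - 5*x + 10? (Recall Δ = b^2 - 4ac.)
Δ = -95

For a quadratic a x^2 + b x + c the discriminant is Δ = b^2 - 4ac = (-5)^2 - 4*(3)*(10) = 25 - (120) = -95.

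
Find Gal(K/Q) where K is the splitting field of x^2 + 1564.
Gal(K/Q) = Z/2Z (cyclic of order 2)

x^2 + 1564 is irreducible over Q since -1564 is not a rational square. The splitting field Q(sqrt(-1564)) has degree 2 over Q, and its unique nontrivial automorphism is sqrt(-1564) ↦ -sqrt(-1564). Hence Gal(Q(sqrt(-1564))/Q) = Z/2Z.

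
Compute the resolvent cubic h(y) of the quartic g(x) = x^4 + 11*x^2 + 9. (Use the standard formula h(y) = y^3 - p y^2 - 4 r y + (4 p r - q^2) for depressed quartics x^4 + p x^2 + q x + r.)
h(y) = y^3 - 11*y^2 - 36*y + 396

Identify coefficients: p = 11, q = 0, r = 9.
Plug into h(y) = y^3 - p y^2 - 4 r y + (4 p r - q^2):
  h(y) = y^3 - (11) y^2 - 4*(9) y + (4*(11)*(9) - (0)^2)
       = y^3 + (-11) y^2 + (-36) y + (396).
Simplifying: h(y) = y^3 - 11*y^2 - 36*y + 396.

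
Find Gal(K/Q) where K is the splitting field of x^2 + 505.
Gal(K/Q) = Z/2Z (cyclic of order 2)

x^2 + 505 is irreducible over Q since -505 is not a rational square. The splitting field Q(sqrt(-505)) has degree 2 over Q, and its unique nontrivial automorphism is sqrt(-505) ↦ -sqrt(-505). Hence Gal(Q(sqrt(-505))/Q) = Z/2Z.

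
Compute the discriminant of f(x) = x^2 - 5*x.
Δ = 25

For a quadratic a x^2 + b x + c the discriminant is Δ = b^2 - 4ac = (-5)^2 - 4*(1)*(0) = 25 - (0) = 25.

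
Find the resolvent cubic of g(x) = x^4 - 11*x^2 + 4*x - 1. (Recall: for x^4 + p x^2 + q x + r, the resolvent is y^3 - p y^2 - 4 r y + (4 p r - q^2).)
h(y) = y^3 + 11*y^2 + 4*y + 28

Identify coefficients: p = -11, q = 4, r = -1.
Plug into h(y) = y^3 - p y^2 - 4 r y + (4 p r - q^2):
  h(y) = y^3 - (-11) y^2 - 4*(-1) y + (4*(-11)*(-1) - (4)^2)
       = y^3 + (11) y^2 + (4) y + (28).
Simplifying: h(y) = y^3 + 11*y^2 + 4*y + 28.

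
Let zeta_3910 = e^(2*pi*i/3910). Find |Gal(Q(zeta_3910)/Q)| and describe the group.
|Gal(Q(zeta_3910)/Q)| = phi(3910) = 1408; group ≅ (Z/3910Z)^* ≅ Z/4Z × Z/16Z × Z/22Z

The n-th cyclotomic polynomial Φ_3910(x) is the minimal polynomial of zeta_3910 over Q and has degree phi(3910) = 1408. So Q(zeta_3910) is a degree-1408 Galois extension with Galois group (Z/3910Z)^*. By CRT, (Z/3910Z)^* ≅ (Z/2Z)^* × (Z/5Z)^* × (Z/17Z)^* × (Z/23Z)^*. Each prime-power unit group is (Z/2Z)^* ≅ trivial group (order 1); (Z/5Z)^* ≅ Z/4Z; (Z/17Z)^* ≅ Z/16Z; (Z/23Z)^* ≅ Z/22Z. Hence Gal(Q(zeta_3910)/Q) ≅ Z/4Z × Z/16Z × Z/22Z.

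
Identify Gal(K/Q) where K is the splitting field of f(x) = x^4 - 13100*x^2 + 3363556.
Gal(K/Q) = Z/2Z (cyclic of order 2)

f factors as (x^2 - 262)(x^2 - 12838), so the splitting field is K = Q(sqrt(262), sqrt(12838)). The squarefree part of 262 is 262 and the squarefree part of 12838 is also 262, so sqrt(262) and sqrt(12838) are both rational multiples of sqrt(262). Hence Q(sqrt(262)) = Q(sqrt(12838)) = Q(sqrt(262)), and the splitting field collapses to a single degree-2 extension with Galois group Z/2Z.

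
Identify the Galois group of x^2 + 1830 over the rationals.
Gal(K/Q) = Z/2Z (cyclic of order 2)

x^2 + 1830 is irreducible over Q since -1830 is not a rational square. The splitting field Q(sqrt(-1830)) has degree 2 over Q, and its unique nontrivial automorphism is sqrt(-1830) ↦ -sqrt(-1830). Hence Gal(Q(sqrt(-1830))/Q) = Z/2Z.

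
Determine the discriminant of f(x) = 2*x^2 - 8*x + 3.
Δ = 40

For a quadratic a x^2 + b x + c the discriminant is Δ = b^2 - 4ac = (-8)^2 - 4*(2)*(3) = 64 - (24) = 40.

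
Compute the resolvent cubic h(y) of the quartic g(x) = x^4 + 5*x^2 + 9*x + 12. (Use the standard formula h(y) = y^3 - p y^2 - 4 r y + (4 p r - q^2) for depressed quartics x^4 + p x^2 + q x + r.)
h(y) = y^3 - 5*y^2 - 48*y + 159

Identify coefficients: p = 5, q = 9, r = 12.
Plug into h(y) = y^3 - p y^2 - 4 r y + (4 p r - q^2):
  h(y) = y^3 - (5) y^2 - 4*(12) y + (4*(5)*(12) - (9)^2)
       = y^3 + (-5) y^2 + (-48) y + (159).
Simplifying: h(y) = y^3 - 5*y^2 - 48*y + 159.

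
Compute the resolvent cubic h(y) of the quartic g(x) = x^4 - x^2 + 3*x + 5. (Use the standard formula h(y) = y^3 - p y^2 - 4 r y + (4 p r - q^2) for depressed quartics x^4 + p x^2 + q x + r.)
h(y) = y^3 + y^2 - 20*y - 29

Identify coefficients: p = -1, q = 3, r = 5.
Plug into h(y) = y^3 - p y^2 - 4 r y + (4 p r - q^2):
  h(y) = y^3 - (-1) y^2 - 4*(5) y + (4*(-1)*(5) - (3)^2)
       = y^3 + (1) y^2 + (-20) y + (-29).
Simplifying: h(y) = y^3 + y^2 - 20*y - 29.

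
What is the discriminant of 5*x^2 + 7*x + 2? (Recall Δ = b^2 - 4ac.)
Δ = 9

For a quadratic a x^2 + b x + c the discriminant is Δ = b^2 - 4ac = (7)^2 - 4*(5)*(2) = 49 - (40) = 9.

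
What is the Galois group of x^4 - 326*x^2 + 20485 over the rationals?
Gal(K/Q) = V_4 (Klein four-group, Z/2Z × Z/2Z)

f factors as (x^2 - 241)(x^2 - 85), so the splitting field is K = Q(sqrt(241), sqrt(85)). The elements 241, 85, 20485 are all non-squares in Q, so sqrt(241) and sqrt(85) generate independent quadratic extensions. Thus [K:Q] = 4 and Gal(K/Q) is generated by the two order-2 automorphisms sqrt(241) ↦ -sqrt(241) and sqrt(85) ↦ -sqrt(85), giving V_4.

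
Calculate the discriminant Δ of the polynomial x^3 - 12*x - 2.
Δ = 6804

For a depressed cubic x^3 + p x + q the discriminant is Δ = -4 p^3 - 27 q^2 = -4*(-12)^3 - 27*(-2)^2 = 6912 - 108 = 6804.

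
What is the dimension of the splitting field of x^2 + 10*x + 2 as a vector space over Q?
[K:Q] = 2

The discriminant of x^2 + (10)*x + (2) is b^2 - 4c = 100 - (8) = 92. Since 92 is not a perfect square in Q, the polynomial is irreducible over Q. Its two roots generate a degree-2 extension, so [K:Q] = 2.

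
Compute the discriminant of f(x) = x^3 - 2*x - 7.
Δ = -1291

For a depressed cubic x^3 + p x + q the discriminant is Δ = -4 p^3 - 27 q^2 = -4*(-2)^3 - 27*(-7)^2 = 32 - 1323 = -1291.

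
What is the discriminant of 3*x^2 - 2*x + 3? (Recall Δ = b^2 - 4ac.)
Δ = -32

For a quadratic a x^2 + b x + c the discriminant is Δ = b^2 - 4ac = (-2)^2 - 4*(3)*(3) = 4 - (36) = -32.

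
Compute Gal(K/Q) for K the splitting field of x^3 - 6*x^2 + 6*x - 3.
Gal(K/Q) = S_3 (symmetric group of order 6)

Compute the discriminant of x^3 + (-6)*x^2 + (6)*x + (-3): Δ = -459. Since Δ is not a rational square, the Galois group is not contained in A_3; it must be the full S_3 (irreducibility of the cubic rules out anything smaller).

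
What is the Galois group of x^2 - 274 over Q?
Gal(K/Q) = Z/2Z (cyclic of order 2)

x^2 - 274 is irreducible over Q since 274 is not a rational square. The splitting field Q(sqrt(274)) has degree 2 over Q, and its unique nontrivial automorphism is sqrt(274) ↦ -sqrt(274). Hence Gal(Q(sqrt(274))/Q) = Z/2Z.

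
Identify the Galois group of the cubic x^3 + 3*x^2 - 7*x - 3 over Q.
Gal(K/Q) = S_3 (symmetric group of order 6)

Compute the discriminant of x^3 + (3)*x^2 + (-7)*x + (-3): Δ = 3028. Since Δ is not a rational square, the Galois group is not contained in A_3; it must be the full S_3 (irreducibility of the cubic rules out anything smaller).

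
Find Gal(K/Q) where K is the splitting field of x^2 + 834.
Gal(K/Q) = Z/2Z (cyclic of order 2)

x^2 + 834 is irreducible over Q since -834 is not a rational square. The splitting field Q(sqrt(-834)) has degree 2 over Q, and its unique nontrivial automorphism is sqrt(-834) ↦ -sqrt(-834). Hence Gal(Q(sqrt(-834))/Q) = Z/2Z.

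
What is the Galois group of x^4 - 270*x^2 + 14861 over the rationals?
Gal(K/Q) = V_4 (Klein four-group, Z/2Z × Z/2Z)

f factors as (x^2 - 193)(x^2 - 77), so the splitting field is K = Q(sqrt(193), sqrt(77)). The elements 193, 77, 14861 are all non-squares in Q, so sqrt(193) and sqrt(77) generate independent quadratic extensions. Thus [K:Q] = 4 and Gal(K/Q) is generated by the two order-2 automorphisms sqrt(193) ↦ -sqrt(193) and sqrt(77) ↦ -sqrt(77), giving V_4.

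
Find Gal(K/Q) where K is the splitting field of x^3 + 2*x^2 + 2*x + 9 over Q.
Gal(K/Q) = S_3 (symmetric group of order 6)

Compute the discriminant of x^3 + (2)*x^2 + (2)*x + (9): Δ = -1843. Since Δ is not a rational square, the Galois group is not contained in A_3; it must be the full S_3 (irreducibility of the cubic rules out anything smaller).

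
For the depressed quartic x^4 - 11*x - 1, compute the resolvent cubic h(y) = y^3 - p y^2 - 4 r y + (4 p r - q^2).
h(y) = y^3 + 4*y - 121

Identify coefficients: p = 0, q = -11, r = -1.
Plug into h(y) = y^3 - p y^2 - 4 r y + (4 p r - q^2):
  h(y) = y^3 - (0) y^2 - 4*(-1) y + (4*(0)*(-1) - (-11)^2)
       = y^3 + (0) y^2 + (4) y + (-121).
Simplifying: h(y) = y^3 + 4*y - 121.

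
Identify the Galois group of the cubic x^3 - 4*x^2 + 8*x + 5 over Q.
Gal(K/Q) = S_3 (symmetric group of order 6)

Compute the discriminant of x^3 + (-4)*x^2 + (8)*x + (5): Δ = -3299. Since Δ is not a rational square, the Galois group is not contained in A_3; it must be the full S_3 (irreducibility of the cubic rules out anything smaller).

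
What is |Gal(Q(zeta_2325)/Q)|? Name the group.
|Gal(Q(zeta_2325)/Q)| = phi(2325) = 1200; group ≅ (Z/2325Z)^* ≅ Z/2Z × Z/20Z × Z/30Z

The n-th cyclotomic polynomial Φ_2325(x) is the minimal polynomial of zeta_2325 over Q and has degree phi(2325) = 1200. So Q(zeta_2325) is a degree-1200 Galois extension with Galois group (Z/2325Z)^*. By CRT, (Z/2325Z)^* ≅ (Z/3Z)^* × (Z/25Z)^* × (Z/31Z)^*. Each prime-power unit group is (Z/3Z)^* ≅ Z/2Z; (Z/25Z)^* ≅ Z/20Z; (Z/31Z)^* ≅ Z/30Z. Hence Gal(Q(zeta_2325)/Q) ≅ Z/2Z × Z/20Z × Z/30Z.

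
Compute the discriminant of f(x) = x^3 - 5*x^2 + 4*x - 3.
Δ = -519

For x^3 + a x^2 + b x + c the discriminant is Δ = 18 a b c - 4 a^3 c + a^2 b^2 - 4 b^3 - 27 c^2.
Plug a = -5, b = 4, c = -3:
  18*(-5)*(4)*(-3) - 4*(-5)^3*(-3) + (-5)^2*(4)^2 - 4*(4)^3 - 27*(-3)^2
  = 1080 + (-1500) + 400 + (-256) + (-243)
  = -519.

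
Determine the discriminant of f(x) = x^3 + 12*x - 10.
Δ = -9612

For a depressed cubic x^3 + p x + q the discriminant is Δ = -4 p^3 - 27 q^2 = -4*(12)^3 - 27*(-10)^2 = -6912 - 2700 = -9612.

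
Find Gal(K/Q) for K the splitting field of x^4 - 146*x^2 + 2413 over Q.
Gal(K/Q) = V_4 (Klein four-group, Z/2Z × Z/2Z)

f factors as (x^2 - 127)(x^2 - 19), so the splitting field is K = Q(sqrt(127), sqrt(19)). The elements 127, 19, 2413 are all non-squares in Q, so sqrt(127) and sqrt(19) generate independent quadratic extensions. Thus [K:Q] = 4 and Gal(K/Q) is generated by the two order-2 automorphisms sqrt(127) ↦ -sqrt(127) and sqrt(19) ↦ -sqrt(19), giving V_4.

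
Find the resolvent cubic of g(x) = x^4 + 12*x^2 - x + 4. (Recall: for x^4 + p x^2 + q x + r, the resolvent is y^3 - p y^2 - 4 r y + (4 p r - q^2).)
h(y) = y^3 - 12*y^2 - 16*y + 191

Identify coefficients: p = 12, q = -1, r = 4.
Plug into h(y) = y^3 - p y^2 - 4 r y + (4 p r - q^2):
  h(y) = y^3 - (12) y^2 - 4*(4) y + (4*(12)*(4) - (-1)^2)
       = y^3 + (-12) y^2 + (-16) y + (191).
Simplifying: h(y) = y^3 - 12*y^2 - 16*y + 191.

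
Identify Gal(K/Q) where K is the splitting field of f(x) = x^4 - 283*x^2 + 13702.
Gal(K/Q) = V_4 (Klein four-group, Z/2Z × Z/2Z)

f factors as (x^2 - 221)(x^2 - 62), so the splitting field is K = Q(sqrt(221), sqrt(62)). The elements 221, 62, 13702 are all non-squares in Q, so sqrt(221) and sqrt(62) generate independent quadratic extensions. Thus [K:Q] = 4 and Gal(K/Q) is generated by the two order-2 automorphisms sqrt(221) ↦ -sqrt(221) and sqrt(62) ↦ -sqrt(62), giving V_4.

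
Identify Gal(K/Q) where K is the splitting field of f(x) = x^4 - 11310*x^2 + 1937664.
Gal(K/Q) = Z/2Z (cyclic of order 2)

f factors as (x^2 - 11136)(x^2 - 174), so the splitting field is K = Q(sqrt(11136), sqrt(174)). The squarefree part of 11136 is 174 and the squarefree part of 174 is also 174, so sqrt(11136) and sqrt(174) are both rational multiples of sqrt(174). Hence Q(sqrt(11136)) = Q(sqrt(174)) = Q(sqrt(174)), and the splitting field collapses to a single degree-2 extension with Galois group Z/2Z.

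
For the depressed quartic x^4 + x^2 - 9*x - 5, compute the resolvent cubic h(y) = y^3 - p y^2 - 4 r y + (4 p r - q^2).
h(y) = y^3 - y^2 + 20*y - 101

Identify coefficients: p = 1, q = -9, r = -5.
Plug into h(y) = y^3 - p y^2 - 4 r y + (4 p r - q^2):
  h(y) = y^3 - (1) y^2 - 4*(-5) y + (4*(1)*(-5) - (-9)^2)
       = y^3 + (-1) y^2 + (20) y + (-101).
Simplifying: h(y) = y^3 - y^2 + 20*y - 101.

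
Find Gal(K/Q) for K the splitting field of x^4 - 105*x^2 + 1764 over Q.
Gal(K/Q) = Z/2Z (cyclic of order 2)

f factors as (x^2 - 84)(x^2 - 21), so the splitting field is K = Q(sqrt(84), sqrt(21)). The squarefree part of 84 is 21 and the squarefree part of 21 is also 21, so sqrt(84) and sqrt(21) are both rational multiples of sqrt(21). Hence Q(sqrt(84)) = Q(sqrt(21)) = Q(sqrt(21)), and the splitting field collapses to a single degree-2 extension with Galois group Z/2Z.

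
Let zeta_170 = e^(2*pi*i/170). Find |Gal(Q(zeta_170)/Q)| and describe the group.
|Gal(Q(zeta_170)/Q)| = phi(170) = 64; group ≅ (Z/170Z)^* ≅ Z/4Z × Z/16Z

The n-th cyclotomic polynomial Φ_170(x) is the minimal polynomial of zeta_170 over Q and has degree phi(170) = 64. So Q(zeta_170) is a degree-64 Galois extension with Galois group (Z/170Z)^*. By CRT, (Z/170Z)^* ≅ (Z/2Z)^* × (Z/5Z)^* × (Z/17Z)^*. Each prime-power unit group is (Z/2Z)^* ≅ trivial group (order 1); (Z/5Z)^* ≅ Z/4Z; (Z/17Z)^* ≅ Z/16Z. Hence Gal(Q(zeta_170)/Q) ≅ Z/4Z × Z/16Z.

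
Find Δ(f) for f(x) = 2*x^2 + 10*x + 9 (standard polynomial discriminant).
Δ = 28

For a quadratic a x^2 + b x + c the discriminant is Δ = b^2 - 4ac = (10)^2 - 4*(2)*(9) = 100 - (72) = 28.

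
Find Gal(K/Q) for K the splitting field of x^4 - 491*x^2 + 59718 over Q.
Gal(K/Q) = V_4 (Klein four-group, Z/2Z × Z/2Z)

f factors as (x^2 - 269)(x^2 - 222), so the splitting field is K = Q(sqrt(269), sqrt(222)). The elements 269, 222, 59718 are all non-squares in Q, so sqrt(269) and sqrt(222) generate independent quadratic extensions. Thus [K:Q] = 4 and Gal(K/Q) is generated by the two order-2 automorphisms sqrt(269) ↦ -sqrt(269) and sqrt(222) ↦ -sqrt(222), giving V_4.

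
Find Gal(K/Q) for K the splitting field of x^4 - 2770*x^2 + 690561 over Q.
Gal(K/Q) = Z/2Z (cyclic of order 2)

f factors as (x^2 - 2493)(x^2 - 277), so the splitting field is K = Q(sqrt(2493), sqrt(277)). The squarefree part of 2493 is 277 and the squarefree part of 277 is also 277, so sqrt(2493) and sqrt(277) are both rational multiples of sqrt(277). Hence Q(sqrt(2493)) = Q(sqrt(277)) = Q(sqrt(277)), and the splitting field collapses to a single degree-2 extension with Galois group Z/2Z.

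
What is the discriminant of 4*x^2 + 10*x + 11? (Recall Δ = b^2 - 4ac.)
Δ = -76

For a quadratic a x^2 + b x + c the discriminant is Δ = b^2 - 4ac = (10)^2 - 4*(4)*(11) = 100 - (176) = -76.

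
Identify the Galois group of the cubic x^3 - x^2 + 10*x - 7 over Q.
Gal(K/Q) = S_3 (symmetric group of order 6)

Compute the discriminant of x^3 + (-1)*x^2 + (10)*x + (-7): Δ = -3991. Since Δ is not a rational square, the Galois group is not contained in A_3; it must be the full S_3 (irreducibility of the cubic rules out anything smaller).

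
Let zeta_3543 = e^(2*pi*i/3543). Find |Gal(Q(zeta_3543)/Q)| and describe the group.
|Gal(Q(zeta_3543)/Q)| = phi(3543) = 2360; group ≅ (Z/3543Z)^* ≅ Z/2Z × Z/1180Z

The n-th cyclotomic polynomial Φ_3543(x) is the minimal polynomial of zeta_3543 over Q and has degree phi(3543) = 2360. So Q(zeta_3543) is a degree-2360 Galois extension with Galois group (Z/3543Z)^*. By CRT, (Z/3543Z)^* ≅ (Z/3Z)^* × (Z/1181Z)^*. Each prime-power unit group is (Z/3Z)^* ≅ Z/2Z; (Z/1181Z)^* ≅ Z/1180Z. Hence Gal(Q(zeta_3543)/Q) ≅ Z/2Z × Z/1180Z.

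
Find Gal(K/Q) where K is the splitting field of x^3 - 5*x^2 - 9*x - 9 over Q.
Gal(K/Q) = S_3 (symmetric group of order 6)

Compute the discriminant of x^3 + (-5)*x^2 + (-9)*x + (-9): Δ = -9036. Since Δ is not a rational square, the Galois group is not contained in A_3; it must be the full S_3 (irreducibility of the cubic rules out anything smaller).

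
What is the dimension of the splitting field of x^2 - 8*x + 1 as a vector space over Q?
[K:Q] = 2

The discriminant of x^2 + (-8)*x + (1) is b^2 - 4c = 64 - (4) = 60. Since 60 is not a perfect square in Q, the polynomial is irreducible over Q. Its two roots generate a degree-2 extension, so [K:Q] = 2.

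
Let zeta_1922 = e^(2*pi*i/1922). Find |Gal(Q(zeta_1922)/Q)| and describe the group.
|Gal(Q(zeta_1922)/Q)| = phi(1922) = 930; group ≅ (Z/1922Z)^* ≅ Z/930Z

The n-th cyclotomic polynomial Φ_1922(x) is the minimal polynomial of zeta_1922 over Q and has degree phi(1922) = 930. So Q(zeta_1922) is a degree-930 Galois extension with Galois group (Z/1922Z)^*. By CRT, (Z/1922Z)^* ≅ (Z/2Z)^* × (Z/961Z)^*. Each prime-power unit group is (Z/2Z)^* ≅ trivial group (order 1); (Z/961Z)^* ≅ Z/930Z. Hence Gal(Q(zeta_1922)/Q) ≅ Z/930Z.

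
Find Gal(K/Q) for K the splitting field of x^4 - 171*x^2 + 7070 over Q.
Gal(K/Q) = V_4 (Klein four-group, Z/2Z × Z/2Z)

f factors as (x^2 - 101)(x^2 - 70), so the splitting field is K = Q(sqrt(101), sqrt(70)). The elements 101, 70, 7070 are all non-squares in Q, so sqrt(101) and sqrt(70) generate independent quadratic extensions. Thus [K:Q] = 4 and Gal(K/Q) is generated by the two order-2 automorphisms sqrt(101) ↦ -sqrt(101) and sqrt(70) ↦ -sqrt(70), giving V_4.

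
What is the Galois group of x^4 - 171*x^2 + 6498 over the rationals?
Gal(K/Q) = V_4 (Klein four-group, Z/2Z × Z/2Z)

f factors as (x^2 - 57)(x^2 - 114), so the splitting field is K = Q(sqrt(57), sqrt(114)). The elements 57, 114, 6498 are all non-squares in Q, so sqrt(57) and sqrt(114) generate independent quadratic extensions. Thus [K:Q] = 4 and Gal(K/Q) is generated by the two order-2 automorphisms sqrt(57) ↦ -sqrt(57) and sqrt(114) ↦ -sqrt(114), giving V_4.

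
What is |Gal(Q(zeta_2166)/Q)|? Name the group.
|Gal(Q(zeta_2166)/Q)| = phi(2166) = 684; group ≅ (Z/2166Z)^* ≅ Z/2Z × Z/342Z

The n-th cyclotomic polynomial Φ_2166(x) is the minimal polynomial of zeta_2166 over Q and has degree phi(2166) = 684. So Q(zeta_2166) is a degree-684 Galois extension with Galois group (Z/2166Z)^*. By CRT, (Z/2166Z)^* ≅ (Z/2Z)^* × (Z/3Z)^* × (Z/361Z)^*. Each prime-power unit group is (Z/2Z)^* ≅ trivial group (order 1); (Z/3Z)^* ≅ Z/2Z; (Z/361Z)^* ≅ Z/342Z. Hence Gal(Q(zeta_2166)/Q) ≅ Z/2Z × Z/342Z.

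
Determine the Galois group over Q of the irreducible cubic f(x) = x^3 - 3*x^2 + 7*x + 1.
Gal(K/Q) = S_3 (symmetric group of order 6)

Compute the discriminant of x^3 + (-3)*x^2 + (7)*x + (1): Δ = -1228. Since Δ is not a rational square, the Galois group is not contained in A_3; it must be the full S_3 (irreducibility of the cubic rules out anything smaller).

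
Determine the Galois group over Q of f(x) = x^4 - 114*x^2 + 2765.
Gal(K/Q) = V_4 (Klein four-group, Z/2Z × Z/2Z)

f factors as (x^2 - 35)(x^2 - 79), so the splitting field is K = Q(sqrt(35), sqrt(79)). The elements 35, 79, 2765 are all non-squares in Q, so sqrt(35) and sqrt(79) generate independent quadratic extensions. Thus [K:Q] = 4 and Gal(K/Q) is generated by the two order-2 automorphisms sqrt(35) ↦ -sqrt(35) and sqrt(79) ↦ -sqrt(79), giving V_4.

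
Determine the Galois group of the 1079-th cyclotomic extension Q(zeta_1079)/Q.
|Gal(Q(zeta_1079)/Q)| = phi(1079) = 984; group ≅ (Z/1079Z)^* ≅ Z/12Z × Z/82Z

The n-th cyclotomic polynomial Φ_1079(x) is the minimal polynomial of zeta_1079 over Q and has degree phi(1079) = 984. So Q(zeta_1079) is a degree-984 Galois extension with Galois group (Z/1079Z)^*. By CRT, (Z/1079Z)^* ≅ (Z/13Z)^* × (Z/83Z)^*. Each prime-power unit group is (Z/13Z)^* ≅ Z/12Z; (Z/83Z)^* ≅ Z/82Z. Hence Gal(Q(zeta_1079)/Q) ≅ Z/12Z × Z/82Z.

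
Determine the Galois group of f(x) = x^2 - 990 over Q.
Gal(K/Q) = Z/2Z (cyclic of order 2)

x^2 - 990 is irreducible over Q since 990 is not a rational square. The splitting field Q(sqrt(990)) has degree 2 over Q, and its unique nontrivial automorphism is sqrt(990) ↦ -sqrt(990). Hence Gal(Q(sqrt(990))/Q) = Z/2Z.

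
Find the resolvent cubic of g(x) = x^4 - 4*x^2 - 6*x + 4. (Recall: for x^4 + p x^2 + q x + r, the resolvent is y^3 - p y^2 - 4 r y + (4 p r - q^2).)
h(y) = y^3 + 4*y^2 - 16*y - 100

Identify coefficients: p = -4, q = -6, r = 4.
Plug into h(y) = y^3 - p y^2 - 4 r y + (4 p r - q^2):
  h(y) = y^3 - (-4) y^2 - 4*(4) y + (4*(-4)*(4) - (-6)^2)
       = y^3 + (4) y^2 + (-16) y + (-100).
Simplifying: h(y) = y^3 + 4*y^2 - 16*y - 100.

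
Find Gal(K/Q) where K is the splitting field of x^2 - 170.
Gal(K/Q) = Z/2Z (cyclic of order 2)

x^2 - 170 is irreducible over Q since 170 is not a rational square. The splitting field Q(sqrt(170)) has degree 2 over Q, and its unique nontrivial automorphism is sqrt(170) ↦ -sqrt(170). Hence Gal(Q(sqrt(170))/Q) = Z/2Z.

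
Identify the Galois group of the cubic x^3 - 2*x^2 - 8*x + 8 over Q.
Gal(K/Q) = A_3 (cyclic of order 3)

Compute the discriminant of x^3 + (-2)*x^2 + (-8)*x + (8): Δ = 3136. Since Δ is a perfect square (Δ = 56^2), the Galois group is contained in A_3. Irreducibility forces the group to be transitive on three roots, so Gal = A_3.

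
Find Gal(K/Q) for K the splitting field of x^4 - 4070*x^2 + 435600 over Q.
Gal(K/Q) = Z/2Z (cyclic of order 2)

f factors as (x^2 - 3960)(x^2 - 110), so the splitting field is K = Q(sqrt(3960), sqrt(110)). The squarefree part of 3960 is 110 and the squarefree part of 110 is also 110, so sqrt(3960) and sqrt(110) are both rational multiples of sqrt(110). Hence Q(sqrt(3960)) = Q(sqrt(110)) = Q(sqrt(110)), and the splitting field collapses to a single degree-2 extension with Galois group Z/2Z.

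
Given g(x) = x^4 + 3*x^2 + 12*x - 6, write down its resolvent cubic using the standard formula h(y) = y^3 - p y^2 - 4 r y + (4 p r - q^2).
h(y) = y^3 - 3*y^2 + 24*y - 216

Identify coefficients: p = 3, q = 12, r = -6.
Plug into h(y) = y^3 - p y^2 - 4 r y + (4 p r - q^2):
  h(y) = y^3 - (3) y^2 - 4*(-6) y + (4*(3)*(-6) - (12)^2)
       = y^3 + (-3) y^2 + (24) y + (-216).
Simplifying: h(y) = y^3 - 3*y^2 + 24*y - 216.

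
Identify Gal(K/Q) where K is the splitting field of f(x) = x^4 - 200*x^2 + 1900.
Gal(K/Q) = V_4 (Klein four-group, Z/2Z × Z/2Z)

f factors as (x^2 - 190)(x^2 - 10), so the splitting field is K = Q(sqrt(190), sqrt(10)). The elements 190, 10, 1900 are all non-squares in Q, so sqrt(190) and sqrt(10) generate independent quadratic extensions. Thus [K:Q] = 4 and Gal(K/Q) is generated by the two order-2 automorphisms sqrt(190) ↦ -sqrt(190) and sqrt(10) ↦ -sqrt(10), giving V_4.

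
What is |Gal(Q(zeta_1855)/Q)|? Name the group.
|Gal(Q(zeta_1855)/Q)| = phi(1855) = 1248; group ≅ (Z/1855Z)^* ≅ Z/4Z × Z/6Z × Z/52Z

The n-th cyclotomic polynomial Φ_1855(x) is the minimal polynomial of zeta_1855 over Q and has degree phi(1855) = 1248. So Q(zeta_1855) is a degree-1248 Galois extension with Galois group (Z/1855Z)^*. By CRT, (Z/1855Z)^* ≅ (Z/5Z)^* × (Z/7Z)^* × (Z/53Z)^*. Each prime-power unit group is (Z/5Z)^* ≅ Z/4Z; (Z/7Z)^* ≅ Z/6Z; (Z/53Z)^* ≅ Z/52Z. Hence Gal(Q(zeta_1855)/Q) ≅ Z/4Z × Z/6Z × Z/52Z.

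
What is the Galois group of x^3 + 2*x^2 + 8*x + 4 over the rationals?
Gal(K/Q) = S_3 (symmetric group of order 6)

Compute the discriminant of x^3 + (2)*x^2 + (8)*x + (4): Δ = -1200. Since Δ is not a rational square, the Galois group is not contained in A_3; it must be the full S_3 (irreducibility of the cubic rules out anything smaller).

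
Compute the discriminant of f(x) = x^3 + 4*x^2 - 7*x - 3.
Δ = 4193

For x^3 + a x^2 + b x + c the discriminant is Δ = 18 a b c - 4 a^3 c + a^2 b^2 - 4 b^3 - 27 c^2.
Plug a = 4, b = -7, c = -3:
  18*(4)*(-7)*(-3) - 4*(4)^3*(-3) + (4)^2*(-7)^2 - 4*(-7)^3 - 27*(-3)^2
  = 1512 + (768) + 784 + (1372) + (-243)
  = 4193.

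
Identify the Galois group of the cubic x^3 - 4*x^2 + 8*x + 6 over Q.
Gal(K/Q) = S_3 (symmetric group of order 6)

Compute the discriminant of x^3 + (-4)*x^2 + (8)*x + (6): Δ = -3916. Since Δ is not a rational square, the Galois group is not contained in A_3; it must be the full S_3 (irreducibility of the cubic rules out anything smaller).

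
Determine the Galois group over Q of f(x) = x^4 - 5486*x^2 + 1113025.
Gal(K/Q) = Z/2Z (cyclic of order 2)

f factors as (x^2 - 211)(x^2 - 5275), so the splitting field is K = Q(sqrt(211), sqrt(5275)). The squarefree part of 211 is 211 and the squarefree part of 5275 is also 211, so sqrt(211) and sqrt(5275) are both rational multiples of sqrt(211). Hence Q(sqrt(211)) = Q(sqrt(5275)) = Q(sqrt(211)), and the splitting field collapses to a single degree-2 extension with Galois group Z/2Z.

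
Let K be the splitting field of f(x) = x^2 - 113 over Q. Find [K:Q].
[K:Q] = 2

The polynomial x^2 - 113 is irreducible over Q since 113 is not a perfect square. Its splitting field is Q(sqrt(113)), which has degree 2 over Q.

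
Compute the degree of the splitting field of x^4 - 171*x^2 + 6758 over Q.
[K:Q] = 4

f factors as (x^2 - 109)(x^2 - 62); the splitting field is K = Q(sqrt(109), sqrt(62)). Since 109, 62, and 6758 are all non-squares in Q, the three subfields Q(sqrt(109)), Q(sqrt(62)), Q(sqrt(6758)) are distinct degree-2 extensions, so [K:Q] = 4 (Klein four Galois group).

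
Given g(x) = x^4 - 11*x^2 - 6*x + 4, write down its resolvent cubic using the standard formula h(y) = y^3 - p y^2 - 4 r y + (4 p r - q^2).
h(y) = y^3 + 11*y^2 - 16*y - 212

Identify coefficients: p = -11, q = -6, r = 4.
Plug into h(y) = y^3 - p y^2 - 4 r y + (4 p r - q^2):
  h(y) = y^3 - (-11) y^2 - 4*(4) y + (4*(-11)*(4) - (-6)^2)
       = y^3 + (11) y^2 + (-16) y + (-212).
Simplifying: h(y) = y^3 + 11*y^2 - 16*y - 212.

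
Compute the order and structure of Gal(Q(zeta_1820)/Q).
|Gal(Q(zeta_1820)/Q)| = phi(1820) = 576; group ≅ (Z/1820Z)^* ≅ Z/2Z × Z/4Z × Z/6Z × Z/12Z

The n-th cyclotomic polynomial Φ_1820(x) is the minimal polynomial of zeta_1820 over Q and has degree phi(1820) = 576. So Q(zeta_1820) is a degree-576 Galois extension with Galois group (Z/1820Z)^*. By CRT, (Z/1820Z)^* ≅ (Z/4Z)^* × (Z/5Z)^* × (Z/7Z)^* × (Z/13Z)^*. Each prime-power unit group is (Z/4Z)^* ≅ Z/2Z; (Z/5Z)^* ≅ Z/4Z; (Z/7Z)^* ≅ Z/6Z; (Z/13Z)^* ≅ Z/12Z. Hence Gal(Q(zeta_1820)/Q) ≅ Z/2Z × Z/4Z × Z/6Z × Z/12Z.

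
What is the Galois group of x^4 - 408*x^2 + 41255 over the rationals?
Gal(K/Q) = V_4 (Klein four-group, Z/2Z × Z/2Z)

f factors as (x^2 - 223)(x^2 - 185), so the splitting field is K = Q(sqrt(223), sqrt(185)). The elements 223, 185, 41255 are all non-squares in Q, so sqrt(223) and sqrt(185) generate independent quadratic extensions. Thus [K:Q] = 4 and Gal(K/Q) is generated by the two order-2 automorphisms sqrt(223) ↦ -sqrt(223) and sqrt(185) ↦ -sqrt(185), giving V_4.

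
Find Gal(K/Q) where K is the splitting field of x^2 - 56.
Gal(K/Q) = Z/2Z (cyclic of order 2)

x^2 - 56 is irreducible over Q since 56 is not a rational square. The splitting field Q(sqrt(56)) has degree 2 over Q, and its unique nontrivial automorphism is sqrt(56) ↦ -sqrt(56). Hence Gal(Q(sqrt(56))/Q) = Z/2Z.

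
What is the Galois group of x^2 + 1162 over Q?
Gal(K/Q) = Z/2Z (cyclic of order 2)

x^2 + 1162 is irreducible over Q since -1162 is not a rational square. The splitting field Q(sqrt(-1162)) has degree 2 over Q, and its unique nontrivial automorphism is sqrt(-1162) ↦ -sqrt(-1162). Hence Gal(Q(sqrt(-1162))/Q) = Z/2Z.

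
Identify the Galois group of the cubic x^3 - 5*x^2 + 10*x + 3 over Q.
Gal(K/Q) = S_3 (symmetric group of order 6)

Compute the discriminant of x^3 + (-5)*x^2 + (10)*x + (3): Δ = -2943. Since Δ is not a rational square, the Galois group is not contained in A_3; it must be the full S_3 (irreducibility of the cubic rules out anything smaller).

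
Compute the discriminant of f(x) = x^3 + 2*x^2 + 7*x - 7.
Δ = -4039

For x^3 + a x^2 + b x + c the discriminant is Δ = 18 a b c - 4 a^3 c + a^2 b^2 - 4 b^3 - 27 c^2.
Plug a = 2, b = 7, c = -7:
  18*(2)*(7)*(-7) - 4*(2)^3*(-7) + (2)^2*(7)^2 - 4*(7)^3 - 27*(-7)^2
  = -1764 + (224) + 196 + (-1372) + (-1323)
  = -4039.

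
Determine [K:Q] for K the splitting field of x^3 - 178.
[K:Q] = 6

x^3 - 178 has one real root r = 178^(1/3) and two complex roots r*zeta_3, r*zeta_3^2 where zeta_3 = e^(2*pi*i/3). The splitting field is Q(r, zeta_3). [Q(r):Q] = 3 and [Q(zeta_3):Q] = 2 with gcd = 1, so [Q(r, zeta_3):Q] = 3 * 2 = 6.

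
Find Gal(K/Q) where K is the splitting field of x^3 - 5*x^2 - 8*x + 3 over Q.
Gal(K/Q) = S_3 (symmetric group of order 6)

Compute the discriminant of x^3 + (-5)*x^2 + (-8)*x + (3): Δ = 7065. Since Δ is not a rational square, the Galois group is not contained in A_3; it must be the full S_3 (irreducibility of the cubic rules out anything smaller).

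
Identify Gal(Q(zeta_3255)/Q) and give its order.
|Gal(Q(zeta_3255)/Q)| = phi(3255) = 1440; group ≅ (Z/3255Z)^* ≅ Z/2Z × Z/4Z × Z/6Z × Z/30Z

The n-th cyclotomic polynomial Φ_3255(x) is the minimal polynomial of zeta_3255 over Q and has degree phi(3255) = 1440. So Q(zeta_3255) is a degree-1440 Galois extension with Galois group (Z/3255Z)^*. By CRT, (Z/3255Z)^* ≅ (Z/3Z)^* × (Z/5Z)^* × (Z/7Z)^* × (Z/31Z)^*. Each prime-power unit group is (Z/3Z)^* ≅ Z/2Z; (Z/5Z)^* ≅ Z/4Z; (Z/7Z)^* ≅ Z/6Z; (Z/31Z)^* ≅ Z/30Z. Hence Gal(Q(zeta_3255)/Q) ≅ Z/2Z × Z/4Z × Z/6Z × Z/30Z.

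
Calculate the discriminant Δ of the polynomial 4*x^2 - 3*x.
Δ = 9

For a quadratic a x^2 + b x + c the discriminant is Δ = b^2 - 4ac = (-3)^2 - 4*(4)*(0) = 9 - (0) = 9.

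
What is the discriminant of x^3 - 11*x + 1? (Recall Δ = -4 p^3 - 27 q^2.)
Δ = 5297

For a depressed cubic x^3 + p x + q the discriminant is Δ = -4 p^3 - 27 q^2 = -4*(-11)^3 - 27*(1)^2 = 5324 - 27 = 5297.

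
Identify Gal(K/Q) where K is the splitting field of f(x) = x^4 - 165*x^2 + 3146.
Gal(K/Q) = V_4 (Klein four-group, Z/2Z × Z/2Z)

f factors as (x^2 - 143)(x^2 - 22), so the splitting field is K = Q(sqrt(143), sqrt(22)). The elements 143, 22, 3146 are all non-squares in Q, so sqrt(143) and sqrt(22) generate independent quadratic extensions. Thus [K:Q] = 4 and Gal(K/Q) is generated by the two order-2 automorphisms sqrt(143) ↦ -sqrt(143) and sqrt(22) ↦ -sqrt(22), giving V_4.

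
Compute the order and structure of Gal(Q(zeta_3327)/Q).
|Gal(Q(zeta_3327)/Q)| = phi(3327) = 2216; group ≅ (Z/3327Z)^* ≅ Z/2Z × Z/1108Z

The n-th cyclotomic polynomial Φ_3327(x) is the minimal polynomial of zeta_3327 over Q and has degree phi(3327) = 2216. So Q(zeta_3327) is a degree-2216 Galois extension with Galois group (Z/3327Z)^*. By CRT, (Z/3327Z)^* ≅ (Z/3Z)^* × (Z/1109Z)^*. Each prime-power unit group is (Z/3Z)^* ≅ Z/2Z; (Z/1109Z)^* ≅ Z/1108Z. Hence Gal(Q(zeta_3327)/Q) ≅ Z/2Z × Z/1108Z.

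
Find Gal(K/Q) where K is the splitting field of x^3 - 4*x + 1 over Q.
Gal(K/Q) = S_3 (symmetric group of order 6)

Compute the discriminant of x^3 + (0)*x^2 + (-4)*x + (1): Δ = 229. Since Δ is not a rational square, the Galois group is not contained in A_3; it must be the full S_3 (irreducibility of the cubic rules out anything smaller).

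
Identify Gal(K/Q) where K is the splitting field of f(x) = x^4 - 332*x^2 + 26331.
Gal(K/Q) = V_4 (Klein four-group, Z/2Z × Z/2Z)

f factors as (x^2 - 131)(x^2 - 201), so the splitting field is K = Q(sqrt(131), sqrt(201)). The elements 131, 201, 26331 are all non-squares in Q, so sqrt(131) and sqrt(201) generate independent quadratic extensions. Thus [K:Q] = 4 and Gal(K/Q) is generated by the two order-2 automorphisms sqrt(131) ↦ -sqrt(131) and sqrt(201) ↦ -sqrt(201), giving V_4.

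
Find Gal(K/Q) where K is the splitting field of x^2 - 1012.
Gal(K/Q) = Z/2Z (cyclic of order 2)

x^2 - 1012 is irreducible over Q since 1012 is not a rational square. The splitting field Q(sqrt(1012)) has degree 2 over Q, and its unique nontrivial automorphism is sqrt(1012) ↦ -sqrt(1012). Hence Gal(Q(sqrt(1012))/Q) = Z/2Z.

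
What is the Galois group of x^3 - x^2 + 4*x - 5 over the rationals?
Gal(K/Q) = S_3 (symmetric group of order 6)

Compute the discriminant of x^3 + (-1)*x^2 + (4)*x + (-5): Δ = -575. Since Δ is not a rational square, the Galois group is not contained in A_3; it must be the full S_3 (irreducibility of the cubic rules out anything smaller).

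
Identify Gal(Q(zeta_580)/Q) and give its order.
|Gal(Q(zeta_580)/Q)| = phi(580) = 224; group ≅ (Z/580Z)^* ≅ Z/2Z × Z/4Z × Z/28Z

The n-th cyclotomic polynomial Φ_580(x) is the minimal polynomial of zeta_580 over Q and has degree phi(580) = 224. So Q(zeta_580) is a degree-224 Galois extension with Galois group (Z/580Z)^*. By CRT, (Z/580Z)^* ≅ (Z/4Z)^* × (Z/5Z)^* × (Z/29Z)^*. Each prime-power unit group is (Z/4Z)^* ≅ Z/2Z; (Z/5Z)^* ≅ Z/4Z; (Z/29Z)^* ≅ Z/28Z. Hence Gal(Q(zeta_580)/Q) ≅ Z/2Z × Z/4Z × Z/28Z.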